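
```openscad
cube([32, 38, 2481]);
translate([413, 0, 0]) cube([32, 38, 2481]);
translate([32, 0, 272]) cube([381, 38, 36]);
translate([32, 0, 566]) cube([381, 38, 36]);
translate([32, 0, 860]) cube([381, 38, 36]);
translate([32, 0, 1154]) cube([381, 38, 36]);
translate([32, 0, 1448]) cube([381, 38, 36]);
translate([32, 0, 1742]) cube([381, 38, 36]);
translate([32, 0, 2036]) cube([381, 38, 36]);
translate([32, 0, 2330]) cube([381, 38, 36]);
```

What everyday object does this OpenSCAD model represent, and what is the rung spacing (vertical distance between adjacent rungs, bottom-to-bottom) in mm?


A ladder. The rung spacing is 294 mm.

Two tall 32×38 posts with 8 short bars between them — a ladder. Adjacent rungs sit at z = 272 and z = 566, so the spacing is 566 − 272 = 294 mm.


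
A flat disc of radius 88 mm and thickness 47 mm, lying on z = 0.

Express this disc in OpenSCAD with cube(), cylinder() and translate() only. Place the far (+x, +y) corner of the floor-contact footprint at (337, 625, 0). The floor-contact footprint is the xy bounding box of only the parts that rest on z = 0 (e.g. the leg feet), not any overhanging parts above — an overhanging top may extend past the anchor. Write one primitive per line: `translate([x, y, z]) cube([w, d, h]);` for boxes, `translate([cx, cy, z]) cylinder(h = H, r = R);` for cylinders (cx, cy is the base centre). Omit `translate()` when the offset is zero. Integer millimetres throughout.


translate([249, 537, 0]) cylinder(h = 47, r = 88);


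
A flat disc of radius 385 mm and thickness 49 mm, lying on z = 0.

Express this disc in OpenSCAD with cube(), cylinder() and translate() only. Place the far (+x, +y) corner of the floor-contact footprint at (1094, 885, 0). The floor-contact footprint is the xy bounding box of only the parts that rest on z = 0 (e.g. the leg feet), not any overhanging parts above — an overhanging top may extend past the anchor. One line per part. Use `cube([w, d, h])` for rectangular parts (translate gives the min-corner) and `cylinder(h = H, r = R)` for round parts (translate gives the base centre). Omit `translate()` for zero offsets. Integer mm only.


translate([709, 500, 0]) cylinder(h = 49, r = 385);


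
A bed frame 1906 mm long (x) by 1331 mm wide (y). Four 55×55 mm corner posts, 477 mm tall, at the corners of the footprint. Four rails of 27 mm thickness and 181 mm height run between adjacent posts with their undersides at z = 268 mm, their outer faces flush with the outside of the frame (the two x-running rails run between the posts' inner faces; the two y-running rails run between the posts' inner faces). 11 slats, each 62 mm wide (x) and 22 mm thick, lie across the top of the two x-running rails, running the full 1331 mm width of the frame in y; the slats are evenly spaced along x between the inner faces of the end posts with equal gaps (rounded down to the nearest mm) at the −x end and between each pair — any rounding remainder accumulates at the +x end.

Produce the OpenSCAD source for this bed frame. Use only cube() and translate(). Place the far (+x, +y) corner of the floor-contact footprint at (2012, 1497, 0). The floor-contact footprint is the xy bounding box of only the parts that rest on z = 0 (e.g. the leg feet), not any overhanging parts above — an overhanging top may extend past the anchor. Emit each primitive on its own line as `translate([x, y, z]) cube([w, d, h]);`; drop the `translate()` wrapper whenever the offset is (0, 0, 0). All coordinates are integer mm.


translate([106, 166, 0]) cube([55, 55, 477]);
translate([106, 1442, 0]) cube([55, 55, 477]);
translate([1957, 166, 0]) cube([55, 55, 477]);
translate([1957, 1442, 0]) cube([55, 55, 477]);
translate([161, 166, 268]) cube([1796, 27, 181]);
translate([161, 1470, 268]) cube([1796, 27, 181]);
translate([106, 221, 268]) cube([27, 1221, 181]);
translate([1985, 221, 268]) cube([27, 1221, 181]);
translate([253, 166, 449]) cube([62, 1331, 22]);
translate([407, 166, 449]) cube([62, 1331, 22]);
translate([561, 166, 449]) cube([62, 1331, 22]);
translate([715, 166, 449]) cube([62, 1331, 22]);
translate([869, 166, 449]) cube([62, 1331, 22]);
translate([1023, 166, 449]) cube([62, 1331, 22]);
translate([1177, 166, 449]) cube([62, 1331, 22]);
translate([1331, 166, 449]) cube([62, 1331, 22]);
translate([1485, 166, 449]) cube([62, 1331, 22]);
translate([1639, 166, 449]) cube([62, 1331, 22]);
translate([1793, 166, 449]) cube([62, 1331, 22]);


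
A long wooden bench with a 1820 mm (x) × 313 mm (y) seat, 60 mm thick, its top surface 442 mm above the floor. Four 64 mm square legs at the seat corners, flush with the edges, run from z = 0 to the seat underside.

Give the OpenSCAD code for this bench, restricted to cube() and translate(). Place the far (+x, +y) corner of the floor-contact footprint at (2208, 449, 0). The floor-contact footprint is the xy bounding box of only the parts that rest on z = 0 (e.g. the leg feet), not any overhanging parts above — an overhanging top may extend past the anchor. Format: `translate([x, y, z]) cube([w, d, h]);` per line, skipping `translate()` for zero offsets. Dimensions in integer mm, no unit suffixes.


translate([388, 136, 382]) cube([1820, 313, 60]);
translate([388, 136, 0]) cube([64, 64, 382]);
translate([388, 385, 0]) cube([64, 64, 382]);
translate([2144, 136, 0]) cube([64, 64, 382]);
translate([2144, 385, 0]) cube([64, 64, 382]);


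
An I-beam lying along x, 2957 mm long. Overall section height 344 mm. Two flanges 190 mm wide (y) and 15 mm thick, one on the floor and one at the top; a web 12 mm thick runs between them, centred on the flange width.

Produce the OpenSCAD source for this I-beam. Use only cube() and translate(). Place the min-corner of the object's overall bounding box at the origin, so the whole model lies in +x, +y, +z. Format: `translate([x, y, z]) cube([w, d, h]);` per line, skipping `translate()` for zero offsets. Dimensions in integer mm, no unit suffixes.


cube([2957, 190, 15]);
translate([0, 89, 15]) cube([2957, 12, 314]);
translate([0, 0, 329]) cube([2957, 190, 15]);


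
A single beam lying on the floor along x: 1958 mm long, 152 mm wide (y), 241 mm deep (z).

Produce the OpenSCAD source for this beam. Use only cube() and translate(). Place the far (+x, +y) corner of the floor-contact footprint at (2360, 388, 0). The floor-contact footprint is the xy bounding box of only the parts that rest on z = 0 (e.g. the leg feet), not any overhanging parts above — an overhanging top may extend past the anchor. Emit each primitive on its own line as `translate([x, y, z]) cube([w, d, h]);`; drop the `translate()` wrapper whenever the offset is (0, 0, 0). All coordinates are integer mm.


translate([402, 236, 0]) cube([1958, 152, 241]);


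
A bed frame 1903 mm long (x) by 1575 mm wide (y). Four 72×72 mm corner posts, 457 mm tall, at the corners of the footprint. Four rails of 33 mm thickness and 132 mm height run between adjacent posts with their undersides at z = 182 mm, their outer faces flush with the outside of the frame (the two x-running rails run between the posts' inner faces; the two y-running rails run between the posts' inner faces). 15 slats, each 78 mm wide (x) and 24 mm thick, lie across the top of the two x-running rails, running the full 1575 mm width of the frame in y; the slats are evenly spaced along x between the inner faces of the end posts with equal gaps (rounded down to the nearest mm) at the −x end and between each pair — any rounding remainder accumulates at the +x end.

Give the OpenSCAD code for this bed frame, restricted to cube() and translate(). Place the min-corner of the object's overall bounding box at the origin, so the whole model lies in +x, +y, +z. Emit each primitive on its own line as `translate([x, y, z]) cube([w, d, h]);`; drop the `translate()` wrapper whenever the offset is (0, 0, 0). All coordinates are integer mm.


cube([72, 72, 457]);
translate([0, 1503, 0]) cube([72, 72, 457]);
translate([1831, 0, 0]) cube([72, 72, 457]);
translate([1831, 1503, 0]) cube([72, 72, 457]);
translate([72, 0, 182]) cube([1759, 33, 132]);
translate([72, 1542, 182]) cube([1759, 33, 132]);
translate([0, 72, 182]) cube([33, 1431, 132]);
translate([1870, 72, 182]) cube([33, 1431, 132]);
translate([108, 0, 314]) cube([78, 1575, 24]);
translate([222, 0, 314]) cube([78, 1575, 24]);
translate([336, 0, 314]) cube([78, 1575, 24]);
translate([450, 0, 314]) cube([78, 1575, 24]);
translate([564, 0, 314]) cube([78, 1575, 24]);
translate([678, 0, 314]) cube([78, 1575, 24]);
translate([792, 0, 314]) cube([78, 1575, 24]);
translate([906, 0, 314]) cube([78, 1575, 24]);
translate([1020, 0, 314]) cube([78, 1575, 24]);
translate([1134, 0, 314]) cube([78, 1575, 24]);
translate([1248, 0, 314]) cube([78, 1575, 24]);
translate([1362, 0, 314]) cube([78, 1575, 24]);
translate([1476, 0, 314]) cube([78, 1575, 24]);
translate([1590, 0, 314]) cube([78, 1575, 24]);
translate([1704, 0, 314]) cube([78, 1575, 24]);


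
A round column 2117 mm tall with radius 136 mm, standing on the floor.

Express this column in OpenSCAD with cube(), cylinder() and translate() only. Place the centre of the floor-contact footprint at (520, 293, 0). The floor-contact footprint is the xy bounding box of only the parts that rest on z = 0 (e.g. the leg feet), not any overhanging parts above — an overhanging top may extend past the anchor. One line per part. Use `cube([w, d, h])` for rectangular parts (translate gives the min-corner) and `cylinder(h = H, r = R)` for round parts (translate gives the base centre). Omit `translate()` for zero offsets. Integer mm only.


translate([520, 293, 0]) cylinder(h = 2117, r = 136);


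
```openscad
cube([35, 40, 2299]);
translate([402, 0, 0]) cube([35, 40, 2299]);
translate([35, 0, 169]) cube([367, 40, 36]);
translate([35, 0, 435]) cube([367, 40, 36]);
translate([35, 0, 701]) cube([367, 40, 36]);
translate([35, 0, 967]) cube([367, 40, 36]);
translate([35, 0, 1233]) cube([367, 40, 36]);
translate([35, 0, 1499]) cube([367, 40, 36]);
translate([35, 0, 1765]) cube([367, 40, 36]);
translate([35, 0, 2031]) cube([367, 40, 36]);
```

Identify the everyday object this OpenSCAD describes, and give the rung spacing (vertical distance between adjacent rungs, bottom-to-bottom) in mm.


A ladder. The rung spacing is 266 mm.

Two tall 35×40 posts with 8 short bars between them — a ladder. Adjacent rungs sit at z = 169 and z = 435, so the spacing is 435 − 169 = 266 mm.


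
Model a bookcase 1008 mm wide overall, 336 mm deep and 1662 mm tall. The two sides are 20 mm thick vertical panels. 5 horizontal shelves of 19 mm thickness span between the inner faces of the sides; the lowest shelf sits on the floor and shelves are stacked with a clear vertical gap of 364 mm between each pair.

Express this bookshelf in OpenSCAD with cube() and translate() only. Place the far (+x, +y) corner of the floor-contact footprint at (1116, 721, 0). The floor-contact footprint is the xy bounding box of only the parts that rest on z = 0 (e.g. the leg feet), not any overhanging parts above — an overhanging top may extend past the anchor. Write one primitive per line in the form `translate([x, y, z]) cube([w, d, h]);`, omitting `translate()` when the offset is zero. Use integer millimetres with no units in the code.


translate([108, 385, 0]) cube([20, 336, 1662]);
translate([1096, 385, 0]) cube([20, 336, 1662]);
translate([128, 385, 0]) cube([968, 336, 19]);
translate([128, 385, 383]) cube([968, 336, 19]);
translate([128, 385, 766]) cube([968, 336, 19]);
translate([128, 385, 1149]) cube([968, 336, 19]);
translate([128, 385, 1532]) cube([968, 336, 19]);


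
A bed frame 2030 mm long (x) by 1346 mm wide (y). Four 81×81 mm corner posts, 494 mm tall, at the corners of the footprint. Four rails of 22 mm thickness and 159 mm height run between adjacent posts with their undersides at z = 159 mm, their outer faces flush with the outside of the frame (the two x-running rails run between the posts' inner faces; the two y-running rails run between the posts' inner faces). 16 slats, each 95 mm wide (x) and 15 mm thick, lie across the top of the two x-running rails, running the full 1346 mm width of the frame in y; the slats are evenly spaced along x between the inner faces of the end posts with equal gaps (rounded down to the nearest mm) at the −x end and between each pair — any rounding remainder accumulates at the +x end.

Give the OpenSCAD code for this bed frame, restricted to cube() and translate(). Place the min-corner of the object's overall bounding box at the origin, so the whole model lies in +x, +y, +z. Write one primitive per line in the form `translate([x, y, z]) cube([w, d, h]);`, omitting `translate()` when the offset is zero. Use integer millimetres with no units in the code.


cube([81, 81, 494]);
translate([0, 1265, 0]) cube([81, 81, 494]);
translate([1949, 0, 0]) cube([81, 81, 494]);
translate([1949, 1265, 0]) cube([81, 81, 494]);
translate([81, 0, 159]) cube([1868, 22, 159]);
translate([81, 1324, 159]) cube([1868, 22, 159]);
translate([0, 81, 159]) cube([22, 1184, 159]);
translate([2008, 81, 159]) cube([22, 1184, 159]);
translate([101, 0, 318]) cube([95, 1346, 15]);
translate([216, 0, 318]) cube([95, 1346, 15]);
translate([331, 0, 318]) cube([95, 1346, 15]);
translate([446, 0, 318]) cube([95, 1346, 15]);
translate([561, 0, 318]) cube([95, 1346, 15]);
translate([676, 0, 318]) cube([95, 1346, 15]);
translate([791, 0, 318]) cube([95, 1346, 15]);
translate([906, 0, 318]) cube([95, 1346, 15]);
translate([1021, 0, 318]) cube([95, 1346, 15]);
translate([1136, 0, 318]) cube([95, 1346, 15]);
translate([1251, 0, 318]) cube([95, 1346, 15]);
translate([1366, 0, 318]) cube([95, 1346, 15]);
translate([1481, 0, 318]) cube([95, 1346, 15]);
translate([1596, 0, 318]) cube([95, 1346, 15]);
translate([1711, 0, 318]) cube([95, 1346, 15]);
translate([1826, 0, 318]) cube([95, 1346, 15]);


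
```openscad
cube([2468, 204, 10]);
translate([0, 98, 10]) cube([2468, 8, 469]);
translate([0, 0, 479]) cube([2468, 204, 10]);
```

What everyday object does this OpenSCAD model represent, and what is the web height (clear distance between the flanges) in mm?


An I-beam. The web height is 469 mm.

Two wide flanges with a thin centred web — an I-beam. Overall 489 mm minus two 10 mm flanges gives a web of 489 − 2·10 = 469 mm.


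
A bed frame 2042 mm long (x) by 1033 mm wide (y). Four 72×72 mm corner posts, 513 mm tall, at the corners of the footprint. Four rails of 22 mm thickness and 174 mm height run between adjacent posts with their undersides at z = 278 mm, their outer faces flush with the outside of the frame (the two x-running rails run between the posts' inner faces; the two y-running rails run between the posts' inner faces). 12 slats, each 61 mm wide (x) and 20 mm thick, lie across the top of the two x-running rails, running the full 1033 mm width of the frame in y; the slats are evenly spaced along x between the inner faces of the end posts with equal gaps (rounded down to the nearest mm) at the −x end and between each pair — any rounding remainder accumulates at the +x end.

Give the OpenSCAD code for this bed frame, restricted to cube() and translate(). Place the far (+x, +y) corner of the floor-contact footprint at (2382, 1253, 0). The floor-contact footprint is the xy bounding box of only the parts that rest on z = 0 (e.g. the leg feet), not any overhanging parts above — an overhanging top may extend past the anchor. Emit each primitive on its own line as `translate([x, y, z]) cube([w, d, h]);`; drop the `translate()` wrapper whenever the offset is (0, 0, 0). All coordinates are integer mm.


translate([340, 220, 0]) cube([72, 72, 513]);
translate([340, 1181, 0]) cube([72, 72, 513]);
translate([2310, 220, 0]) cube([72, 72, 513]);
translate([2310, 1181, 0]) cube([72, 72, 513]);
translate([412, 220, 278]) cube([1898, 22, 174]);
translate([412, 1231, 278]) cube([1898, 22, 174]);
translate([340, 292, 278]) cube([22, 889, 174]);
translate([2360, 292, 278]) cube([22, 889, 174]);
translate([501, 220, 452]) cube([61, 1033, 20]);
translate([651, 220, 452]) cube([61, 1033, 20]);
translate([801, 220, 452]) cube([61, 1033, 20]);
translate([951, 220, 452]) cube([61, 1033, 20]);
translate([1101, 220, 452]) cube([61, 1033, 20]);
translate([1251, 220, 452]) cube([61, 1033, 20]);
translate([1401, 220, 452]) cube([61, 1033, 20]);
translate([1551, 220, 452]) cube([61, 1033, 20]);
translate([1701, 220, 452]) cube([61, 1033, 20]);
translate([1851, 220, 452]) cube([61, 1033, 20]);
translate([2001, 220, 452]) cube([61, 1033, 20]);
translate([2151, 220, 452]) cube([61, 1033, 20]);


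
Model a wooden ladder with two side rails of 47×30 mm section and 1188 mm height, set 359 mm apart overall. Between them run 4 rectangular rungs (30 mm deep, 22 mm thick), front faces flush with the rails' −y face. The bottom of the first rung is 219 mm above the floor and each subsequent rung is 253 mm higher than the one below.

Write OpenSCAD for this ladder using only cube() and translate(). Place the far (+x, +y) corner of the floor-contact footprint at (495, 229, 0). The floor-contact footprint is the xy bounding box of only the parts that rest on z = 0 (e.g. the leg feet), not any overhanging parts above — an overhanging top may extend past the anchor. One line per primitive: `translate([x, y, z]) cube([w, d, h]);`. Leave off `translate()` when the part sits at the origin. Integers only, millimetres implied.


// rung span = 359 - 2*47 = 265
// rung[k] z = 219 + k*253
translate([136, 199, 0]) cube([47, 30, 1188]);
translate([448, 199, 0]) cube([47, 30, 1188]);
translate([183, 199, 219]) cube([265, 30, 22]);
translate([183, 199, 472]) cube([265, 30, 22]);
translate([183, 199, 725]) cube([265, 30, 22]);
translate([183, 199, 978]) cube([265, 30, 22]);


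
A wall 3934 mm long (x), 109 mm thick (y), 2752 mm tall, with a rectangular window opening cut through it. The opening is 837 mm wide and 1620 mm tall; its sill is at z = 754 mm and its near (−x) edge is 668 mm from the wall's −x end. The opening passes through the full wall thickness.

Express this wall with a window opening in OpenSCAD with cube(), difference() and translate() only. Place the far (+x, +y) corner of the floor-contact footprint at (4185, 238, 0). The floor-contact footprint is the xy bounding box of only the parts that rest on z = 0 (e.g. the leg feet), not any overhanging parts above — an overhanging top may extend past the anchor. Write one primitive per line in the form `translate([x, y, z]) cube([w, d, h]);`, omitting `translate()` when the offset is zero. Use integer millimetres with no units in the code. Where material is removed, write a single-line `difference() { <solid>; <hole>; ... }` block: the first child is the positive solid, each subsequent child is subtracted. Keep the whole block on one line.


difference() { translate([251, 129, 0]) cube([3934, 109, 2752]); translate([919, 129, 754]) cube([837, 109, 1620]); }


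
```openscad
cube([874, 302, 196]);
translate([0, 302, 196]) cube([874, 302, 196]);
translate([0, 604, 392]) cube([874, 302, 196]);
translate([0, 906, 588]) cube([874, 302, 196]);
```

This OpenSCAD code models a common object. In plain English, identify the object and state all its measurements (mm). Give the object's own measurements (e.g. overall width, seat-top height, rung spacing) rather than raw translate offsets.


A straight staircase of 4 solid steps. Each step is 874 mm wide (x), 302 mm deep (y, the going) and 196 mm tall (the rise). The first step rests on the floor; each subsequent step sits one going further in +y and one rise higher in +z, directly behind and above the previous step with no overlap.


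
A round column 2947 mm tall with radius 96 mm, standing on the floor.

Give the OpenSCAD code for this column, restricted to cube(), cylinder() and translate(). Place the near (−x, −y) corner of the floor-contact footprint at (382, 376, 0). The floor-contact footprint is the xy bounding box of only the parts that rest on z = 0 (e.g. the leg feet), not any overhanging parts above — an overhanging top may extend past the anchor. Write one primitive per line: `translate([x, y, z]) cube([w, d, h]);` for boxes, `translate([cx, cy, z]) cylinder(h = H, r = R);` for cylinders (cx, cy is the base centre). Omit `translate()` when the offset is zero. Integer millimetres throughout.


translate([478, 472, 0]) cylinder(h = 2947, r = 96);


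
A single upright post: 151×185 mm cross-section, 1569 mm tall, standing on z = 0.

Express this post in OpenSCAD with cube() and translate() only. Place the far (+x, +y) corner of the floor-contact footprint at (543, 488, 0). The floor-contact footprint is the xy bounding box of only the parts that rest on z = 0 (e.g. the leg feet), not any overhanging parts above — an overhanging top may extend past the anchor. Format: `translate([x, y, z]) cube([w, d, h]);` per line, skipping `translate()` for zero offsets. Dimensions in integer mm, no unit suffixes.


translate([392, 303, 0]) cube([151, 185, 1569]);


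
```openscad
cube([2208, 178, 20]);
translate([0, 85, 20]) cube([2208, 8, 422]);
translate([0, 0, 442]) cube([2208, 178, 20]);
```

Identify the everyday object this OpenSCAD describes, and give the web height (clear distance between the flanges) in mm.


An I-beam. The web height is 422 mm.

Two wide flanges with a thin centred web — an I-beam. Overall 462 mm minus two 20 mm flanges gives a web of 462 − 2·20 = 422 mm.


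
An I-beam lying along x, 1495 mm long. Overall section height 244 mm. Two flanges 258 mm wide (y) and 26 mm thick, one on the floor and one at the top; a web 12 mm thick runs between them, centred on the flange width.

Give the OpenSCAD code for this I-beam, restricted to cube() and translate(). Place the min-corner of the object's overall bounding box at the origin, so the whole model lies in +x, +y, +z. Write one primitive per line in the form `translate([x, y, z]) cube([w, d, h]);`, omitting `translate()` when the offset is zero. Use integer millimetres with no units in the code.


cube([1495, 258, 26]);
translate([0, 123, 26]) cube([1495, 12, 192]);
translate([0, 0, 218]) cube([1495, 258, 26]);


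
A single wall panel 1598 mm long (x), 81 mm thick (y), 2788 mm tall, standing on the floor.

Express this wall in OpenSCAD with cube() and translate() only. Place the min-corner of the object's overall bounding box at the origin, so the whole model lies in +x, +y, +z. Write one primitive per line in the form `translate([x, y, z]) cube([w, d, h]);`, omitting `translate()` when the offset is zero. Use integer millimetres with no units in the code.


cube([1598, 81, 2788]);


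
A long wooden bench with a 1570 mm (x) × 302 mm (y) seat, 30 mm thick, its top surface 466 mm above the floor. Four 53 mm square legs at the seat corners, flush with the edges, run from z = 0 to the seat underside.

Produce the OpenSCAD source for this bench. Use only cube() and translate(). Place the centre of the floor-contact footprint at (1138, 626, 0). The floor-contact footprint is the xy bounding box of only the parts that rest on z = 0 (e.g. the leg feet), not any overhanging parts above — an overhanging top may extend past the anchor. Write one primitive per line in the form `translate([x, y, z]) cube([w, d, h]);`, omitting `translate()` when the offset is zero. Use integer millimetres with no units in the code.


translate([353, 475, 436]) cube([1570, 302, 30]);
translate([353, 475, 0]) cube([53, 53, 436]);
translate([353, 724, 0]) cube([53, 53, 436]);
translate([1870, 475, 0]) cube([53, 53, 436]);
translate([1870, 724, 0]) cube([53, 53, 436]);


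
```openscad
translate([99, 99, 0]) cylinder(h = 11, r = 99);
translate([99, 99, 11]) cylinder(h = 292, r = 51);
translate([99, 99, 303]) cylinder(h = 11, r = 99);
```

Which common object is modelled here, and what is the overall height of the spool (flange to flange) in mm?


A spool. The overall height is 314 mm.

Three coaxial cylinders, large–small–large — a spool. Two 11 mm flanges and a 292 mm core give 11 + 292 + 11 = 314 mm.


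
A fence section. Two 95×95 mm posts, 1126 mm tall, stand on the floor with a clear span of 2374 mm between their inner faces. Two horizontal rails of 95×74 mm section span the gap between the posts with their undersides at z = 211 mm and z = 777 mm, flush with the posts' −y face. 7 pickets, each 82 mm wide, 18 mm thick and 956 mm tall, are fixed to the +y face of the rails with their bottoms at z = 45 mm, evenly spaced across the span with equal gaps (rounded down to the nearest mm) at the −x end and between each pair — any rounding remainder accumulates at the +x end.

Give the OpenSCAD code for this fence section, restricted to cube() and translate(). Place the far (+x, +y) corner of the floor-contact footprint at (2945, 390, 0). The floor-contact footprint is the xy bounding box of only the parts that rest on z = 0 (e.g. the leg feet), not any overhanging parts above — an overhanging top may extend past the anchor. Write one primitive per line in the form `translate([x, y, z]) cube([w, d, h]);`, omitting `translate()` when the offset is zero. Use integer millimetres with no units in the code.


translate([381, 295, 0]) cube([95, 95, 1126]);
translate([2850, 295, 0]) cube([95, 95, 1126]);
translate([476, 295, 211]) cube([2374, 95, 74]);
translate([476, 295, 777]) cube([2374, 95, 74]);
translate([701, 390, 45]) cube([82, 18, 956]);
translate([1008, 390, 45]) cube([82, 18, 956]);
translate([1315, 390, 45]) cube([82, 18, 956]);
translate([1622, 390, 45]) cube([82, 18, 956]);
translate([1929, 390, 45]) cube([82, 18, 956]);
translate([2236, 390, 45]) cube([82, 18, 956]);
translate([2543, 390, 45]) cube([82, 18, 956]);


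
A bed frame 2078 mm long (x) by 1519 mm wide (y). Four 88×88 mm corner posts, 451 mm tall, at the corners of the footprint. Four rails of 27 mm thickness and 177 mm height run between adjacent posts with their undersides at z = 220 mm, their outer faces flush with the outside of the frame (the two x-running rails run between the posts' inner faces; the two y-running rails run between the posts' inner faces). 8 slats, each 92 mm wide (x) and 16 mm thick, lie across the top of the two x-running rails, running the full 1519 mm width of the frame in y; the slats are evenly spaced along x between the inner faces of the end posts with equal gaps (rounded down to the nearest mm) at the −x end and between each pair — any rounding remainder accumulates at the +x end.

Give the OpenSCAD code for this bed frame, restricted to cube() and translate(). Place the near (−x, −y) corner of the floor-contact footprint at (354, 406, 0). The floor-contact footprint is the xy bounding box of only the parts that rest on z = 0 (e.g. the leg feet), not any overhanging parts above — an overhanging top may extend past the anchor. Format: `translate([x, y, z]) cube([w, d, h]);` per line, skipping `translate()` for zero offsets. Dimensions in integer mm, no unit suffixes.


// slat z = rail_z + rail_h = 220 + 177 = 397
// slat gap = ⌊(1902 − 8·92) / 9⌋ = 129
translate([354, 406, 0]) cube([88, 88, 451]);
translate([354, 1837, 0]) cube([88, 88, 451]);
translate([2344, 406, 0]) cube([88, 88, 451]);
translate([2344, 1837, 0]) cube([88, 88, 451]);
translate([442, 406, 220]) cube([1902, 27, 177]);
translate([442, 1898, 220]) cube([1902, 27, 177]);
translate([354, 494, 220]) cube([27, 1343, 177]);
translate([2405, 494, 220]) cube([27, 1343, 177]);
translate([571, 406, 397]) cube([92, 1519, 16]);
translate([792, 406, 397]) cube([92, 1519, 16]);
translate([1013, 406, 397]) cube([92, 1519, 16]);
translate([1234, 406, 397]) cube([92, 1519, 16]);
translate([1455, 406, 397]) cube([92, 1519, 16]);
translate([1676, 406, 397]) cube([92, 1519, 16]);
translate([1897, 406, 397]) cube([92, 1519, 16]);
translate([2118, 406, 397]) cube([92, 1519, 16]);


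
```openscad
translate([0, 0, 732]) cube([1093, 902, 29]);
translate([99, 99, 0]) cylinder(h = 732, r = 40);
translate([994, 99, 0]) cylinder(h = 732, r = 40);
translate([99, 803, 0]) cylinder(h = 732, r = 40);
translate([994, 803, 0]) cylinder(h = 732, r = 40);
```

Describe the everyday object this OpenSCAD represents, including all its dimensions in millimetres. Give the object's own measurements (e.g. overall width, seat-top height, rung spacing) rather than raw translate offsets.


A table: top 1093 mm (x) × 902 mm (y), 29 mm thick, upper face at z = 761 mm, on four round legs of 80 mm diameter, each leg's bounding box inset 59 mm from the nearest pair of top edges from z = 0 to the bottom of the top.


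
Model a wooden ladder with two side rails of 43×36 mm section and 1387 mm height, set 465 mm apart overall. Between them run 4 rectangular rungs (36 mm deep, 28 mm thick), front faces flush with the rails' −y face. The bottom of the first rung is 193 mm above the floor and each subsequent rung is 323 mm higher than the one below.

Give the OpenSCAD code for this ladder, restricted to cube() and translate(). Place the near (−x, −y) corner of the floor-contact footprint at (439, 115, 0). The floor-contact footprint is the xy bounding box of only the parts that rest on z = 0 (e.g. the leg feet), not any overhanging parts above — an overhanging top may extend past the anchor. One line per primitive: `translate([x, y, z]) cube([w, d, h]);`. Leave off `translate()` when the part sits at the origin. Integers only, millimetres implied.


// rung span = 465 - 2*43 = 379
// rung[k] z = 193 + k*323
translate([439, 115, 0]) cube([43, 36, 1387]);
translate([861, 115, 0]) cube([43, 36, 1387]);
translate([482, 115, 193]) cube([379, 36, 28]);
translate([482, 115, 516]) cube([379, 36, 28]);
translate([482, 115, 839]) cube([379, 36, 28]);
translate([482, 115, 1162]) cube([379, 36, 28]);


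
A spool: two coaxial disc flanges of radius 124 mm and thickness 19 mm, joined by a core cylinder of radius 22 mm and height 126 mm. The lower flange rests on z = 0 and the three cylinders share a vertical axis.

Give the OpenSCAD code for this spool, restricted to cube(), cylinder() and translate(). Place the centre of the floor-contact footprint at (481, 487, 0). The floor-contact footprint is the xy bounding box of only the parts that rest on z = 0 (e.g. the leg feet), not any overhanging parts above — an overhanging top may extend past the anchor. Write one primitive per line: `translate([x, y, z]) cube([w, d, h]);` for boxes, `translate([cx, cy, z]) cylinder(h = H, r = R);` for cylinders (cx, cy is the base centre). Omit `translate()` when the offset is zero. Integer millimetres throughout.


translate([481, 487, 0]) cylinder(h = 19, r = 124);
translate([481, 487, 19]) cylinder(h = 126, r = 22);
translate([481, 487, 145]) cylinder(h = 19, r = 124);


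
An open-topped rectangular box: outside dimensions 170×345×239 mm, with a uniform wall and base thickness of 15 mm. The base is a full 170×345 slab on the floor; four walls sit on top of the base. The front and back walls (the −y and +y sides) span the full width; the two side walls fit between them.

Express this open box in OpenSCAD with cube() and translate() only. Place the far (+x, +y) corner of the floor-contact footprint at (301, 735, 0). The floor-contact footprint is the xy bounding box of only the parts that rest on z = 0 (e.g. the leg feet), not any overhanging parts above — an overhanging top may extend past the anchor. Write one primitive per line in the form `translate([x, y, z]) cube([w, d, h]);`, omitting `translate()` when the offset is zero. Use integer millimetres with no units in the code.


translate([131, 390, 0]) cube([170, 345, 15]);
translate([131, 390, 15]) cube([170, 15, 224]);
translate([131, 720, 15]) cube([170, 15, 224]);
translate([131, 405, 15]) cube([15, 315, 224]);
translate([286, 405, 15]) cube([15, 315, 224]);


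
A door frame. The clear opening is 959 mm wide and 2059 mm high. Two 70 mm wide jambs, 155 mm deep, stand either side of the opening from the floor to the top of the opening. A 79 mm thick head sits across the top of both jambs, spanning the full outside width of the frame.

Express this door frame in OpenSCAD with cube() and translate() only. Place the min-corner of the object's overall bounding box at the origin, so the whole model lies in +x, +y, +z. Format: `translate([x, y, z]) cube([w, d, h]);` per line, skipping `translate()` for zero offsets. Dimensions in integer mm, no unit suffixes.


cube([70, 155, 2059]);
translate([1029, 0, 0]) cube([70, 155, 2059]);
translate([0, 0, 2059]) cube([1099, 155, 79]);


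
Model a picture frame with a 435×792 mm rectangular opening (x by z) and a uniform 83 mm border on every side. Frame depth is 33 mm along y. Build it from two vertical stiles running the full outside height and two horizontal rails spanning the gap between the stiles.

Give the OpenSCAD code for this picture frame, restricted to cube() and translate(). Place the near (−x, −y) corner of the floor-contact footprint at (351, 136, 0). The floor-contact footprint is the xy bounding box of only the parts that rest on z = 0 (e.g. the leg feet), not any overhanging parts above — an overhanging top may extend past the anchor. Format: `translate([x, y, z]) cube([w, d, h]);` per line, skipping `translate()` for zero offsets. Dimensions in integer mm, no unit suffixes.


translate([351, 136, 0]) cube([83, 33, 958]);
translate([869, 136, 0]) cube([83, 33, 958]);
translate([434, 136, 0]) cube([435, 33, 83]);
translate([434, 136, 875]) cube([435, 33, 83]);


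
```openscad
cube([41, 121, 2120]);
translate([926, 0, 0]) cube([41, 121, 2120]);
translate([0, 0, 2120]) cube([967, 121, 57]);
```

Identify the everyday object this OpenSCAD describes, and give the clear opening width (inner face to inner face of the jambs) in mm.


A door frame. The clear opening width is 885 mm.

Two 2120 mm tall posts with a header on top — a door frame. The left jamb is 41 mm wide at x = 0; the right jamb starts at x = 926. The clear opening is 926 − 41 = 885 mm.


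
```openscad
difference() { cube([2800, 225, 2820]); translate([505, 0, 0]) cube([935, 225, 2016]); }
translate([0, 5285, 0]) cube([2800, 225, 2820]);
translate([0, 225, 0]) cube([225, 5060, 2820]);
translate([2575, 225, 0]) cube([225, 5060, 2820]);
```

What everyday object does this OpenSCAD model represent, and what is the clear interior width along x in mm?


A single room. The interior width is 2350 mm.

Four walls enclosing a rectangle with a door in the front wall — a room. Outside width 2800 minus two 225 mm walls gives 2350 mm.


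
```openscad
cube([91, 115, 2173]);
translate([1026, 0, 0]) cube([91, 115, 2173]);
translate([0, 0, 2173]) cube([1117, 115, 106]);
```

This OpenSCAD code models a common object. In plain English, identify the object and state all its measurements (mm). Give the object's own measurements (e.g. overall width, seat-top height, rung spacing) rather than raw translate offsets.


A door frame. The clear opening is 935 mm wide and 2173 mm high. Two 91 mm wide jambs, 115 mm deep, stand either side of the opening from the floor to the top of the opening. A 106 mm thick head sits across the top of both jambs, spanning the full outside width of the frame.


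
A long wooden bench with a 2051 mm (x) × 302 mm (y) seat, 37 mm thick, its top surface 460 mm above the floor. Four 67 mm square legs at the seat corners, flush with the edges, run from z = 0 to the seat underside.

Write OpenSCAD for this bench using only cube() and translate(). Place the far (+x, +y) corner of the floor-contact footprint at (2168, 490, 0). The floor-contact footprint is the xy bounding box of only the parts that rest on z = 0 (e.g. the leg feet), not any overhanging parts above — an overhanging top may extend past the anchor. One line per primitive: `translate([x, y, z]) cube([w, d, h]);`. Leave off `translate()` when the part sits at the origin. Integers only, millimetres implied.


translate([117, 188, 423]) cube([2051, 302, 37]);
translate([117, 188, 0]) cube([67, 67, 423]);
translate([117, 423, 0]) cube([67, 67, 423]);
translate([2101, 188, 0]) cube([67, 67, 423]);
translate([2101, 423, 0]) cube([67, 67, 423]);


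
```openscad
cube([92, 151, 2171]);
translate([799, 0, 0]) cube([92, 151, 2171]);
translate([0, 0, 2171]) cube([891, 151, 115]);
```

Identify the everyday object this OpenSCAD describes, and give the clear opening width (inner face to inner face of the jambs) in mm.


A door frame. The clear opening width is 707 mm.

Two 2171 mm tall posts with a header on top — a door frame. The left jamb is 92 mm wide at x = 0; the right jamb starts at x = 799. The clear opening is 799 − 92 = 707 mm.


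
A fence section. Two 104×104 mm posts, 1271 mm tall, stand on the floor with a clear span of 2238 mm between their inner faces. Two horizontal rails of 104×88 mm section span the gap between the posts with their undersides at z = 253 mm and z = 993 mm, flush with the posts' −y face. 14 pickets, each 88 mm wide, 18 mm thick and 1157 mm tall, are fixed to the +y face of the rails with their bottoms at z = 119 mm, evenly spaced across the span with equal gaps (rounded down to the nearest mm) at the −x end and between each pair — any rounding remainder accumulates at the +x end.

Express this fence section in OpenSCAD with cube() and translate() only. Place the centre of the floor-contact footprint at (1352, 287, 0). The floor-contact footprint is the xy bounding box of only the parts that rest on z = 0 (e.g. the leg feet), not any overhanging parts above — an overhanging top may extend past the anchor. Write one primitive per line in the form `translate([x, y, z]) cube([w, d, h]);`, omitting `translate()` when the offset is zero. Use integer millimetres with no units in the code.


translate([129, 235, 0]) cube([104, 104, 1271]);
translate([2471, 235, 0]) cube([104, 104, 1271]);
translate([233, 235, 253]) cube([2238, 104, 88]);
translate([233, 235, 993]) cube([2238, 104, 88]);
translate([300, 339, 119]) cube([88, 18, 1157]);
translate([455, 339, 119]) cube([88, 18, 1157]);
translate([610, 339, 119]) cube([88, 18, 1157]);
translate([765, 339, 119]) cube([88, 18, 1157]);
translate([920, 339, 119]) cube([88, 18, 1157]);
translate([1075, 339, 119]) cube([88, 18, 1157]);
translate([1230, 339, 119]) cube([88, 18, 1157]);
translate([1385, 339, 119]) cube([88, 18, 1157]);
translate([1540, 339, 119]) cube([88, 18, 1157]);
translate([1695, 339, 119]) cube([88, 18, 1157]);
translate([1850, 339, 119]) cube([88, 18, 1157]);
translate([2005, 339, 119]) cube([88, 18, 1157]);
translate([2160, 339, 119]) cube([88, 18, 1157]);
translate([2315, 339, 119]) cube([88, 18, 1157]);


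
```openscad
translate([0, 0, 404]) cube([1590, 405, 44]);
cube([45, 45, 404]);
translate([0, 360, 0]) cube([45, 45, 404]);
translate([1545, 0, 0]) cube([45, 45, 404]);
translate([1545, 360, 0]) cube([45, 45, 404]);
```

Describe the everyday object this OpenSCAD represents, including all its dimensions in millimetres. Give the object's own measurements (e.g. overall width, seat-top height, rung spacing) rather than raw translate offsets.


A bench: a 1590×405 mm seat slab, 44 mm thick, top at z = 448 mm, on four 45×45 mm square legs flush with the seat corners and standing on z = 0.


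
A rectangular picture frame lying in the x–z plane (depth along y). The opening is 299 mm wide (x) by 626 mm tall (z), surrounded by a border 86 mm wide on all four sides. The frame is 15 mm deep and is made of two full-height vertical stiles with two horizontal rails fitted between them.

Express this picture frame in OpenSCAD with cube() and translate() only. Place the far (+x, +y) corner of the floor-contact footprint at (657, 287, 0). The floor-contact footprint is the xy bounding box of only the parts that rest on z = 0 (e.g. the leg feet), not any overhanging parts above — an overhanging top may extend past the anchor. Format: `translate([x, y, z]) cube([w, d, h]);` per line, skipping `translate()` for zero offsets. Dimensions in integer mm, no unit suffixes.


translate([186, 272, 0]) cube([86, 15, 798]);
translate([571, 272, 0]) cube([86, 15, 798]);
translate([272, 272, 0]) cube([299, 15, 86]);
translate([272, 272, 712]) cube([299, 15, 86]);


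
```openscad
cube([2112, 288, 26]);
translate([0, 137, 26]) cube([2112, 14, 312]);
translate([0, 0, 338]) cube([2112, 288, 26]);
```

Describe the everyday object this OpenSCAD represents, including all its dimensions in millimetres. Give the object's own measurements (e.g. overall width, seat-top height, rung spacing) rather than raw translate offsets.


An I-beam lying along x, 2112 mm long. Overall section height 364 mm. Two flanges 288 mm wide (y) and 26 mm thick, one on the floor and one at the top; a web 14 mm thick runs between them, centred on the flange width.
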